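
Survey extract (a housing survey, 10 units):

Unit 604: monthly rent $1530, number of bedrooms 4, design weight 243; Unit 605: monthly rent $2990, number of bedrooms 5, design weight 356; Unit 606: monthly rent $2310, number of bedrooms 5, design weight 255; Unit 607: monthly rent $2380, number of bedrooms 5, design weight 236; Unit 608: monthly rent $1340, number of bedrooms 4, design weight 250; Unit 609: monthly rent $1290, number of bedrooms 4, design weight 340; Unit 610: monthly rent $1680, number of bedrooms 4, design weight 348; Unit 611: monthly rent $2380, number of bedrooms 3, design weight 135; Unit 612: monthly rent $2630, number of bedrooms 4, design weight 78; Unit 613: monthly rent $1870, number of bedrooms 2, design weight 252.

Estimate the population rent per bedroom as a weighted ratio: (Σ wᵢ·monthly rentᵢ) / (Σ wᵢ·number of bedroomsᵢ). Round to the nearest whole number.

Σ wᵢ·y = 1530×243 + 2990×356 + 2310×255 + 2380×236 + 1340×250 + 1290×340 + 1680×348 + 2380×135 + 2630×78 + 1870×252
  = 4942880
Σ wᵢ·x = 4×243 + 5×356 + 5×255 + 5×236 + 4×250 + 4×340 + 4×348 + 3×135 + 4×78 + 2×252
  = 10180
Ratio = 4942880 / 10180 = 485.54813

486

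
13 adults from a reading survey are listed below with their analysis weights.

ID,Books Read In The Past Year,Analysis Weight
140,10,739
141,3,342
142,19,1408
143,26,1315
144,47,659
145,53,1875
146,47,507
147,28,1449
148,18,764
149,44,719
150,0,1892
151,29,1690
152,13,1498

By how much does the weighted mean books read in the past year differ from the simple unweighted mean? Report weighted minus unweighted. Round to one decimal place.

-0.5

Unweighted sum = 337
Unweighted mean = 337 / 13 = 25.923077
Weighted sum = 377979
Sum of weights = 14857
Weighted mean = 377979 / 14857 = 25.441139
Difference (weighted minus unweighted) = -0.48193807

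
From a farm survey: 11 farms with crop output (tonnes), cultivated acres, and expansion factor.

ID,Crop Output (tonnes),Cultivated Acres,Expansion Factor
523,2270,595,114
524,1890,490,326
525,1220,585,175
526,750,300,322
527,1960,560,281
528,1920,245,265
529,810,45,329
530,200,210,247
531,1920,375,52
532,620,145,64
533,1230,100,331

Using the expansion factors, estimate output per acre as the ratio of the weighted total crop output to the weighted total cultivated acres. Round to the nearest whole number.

Σ wᵢ·y = 3252020
Σ wᵢ·x = 595×114 + 490×326 + 585×175 + 300×322 + 560×281 + 245×265 + 45×329 + 210×247 + 375×52 + 145×64 + 100×331
  = 67830 + 159740 + 102375 + 96600 + 157360 + 64925 + 14805 + 51870 + 19500 + 9280 + 33100 = 777385
Ratio = 3252020 / 777385 = 4.1832811

4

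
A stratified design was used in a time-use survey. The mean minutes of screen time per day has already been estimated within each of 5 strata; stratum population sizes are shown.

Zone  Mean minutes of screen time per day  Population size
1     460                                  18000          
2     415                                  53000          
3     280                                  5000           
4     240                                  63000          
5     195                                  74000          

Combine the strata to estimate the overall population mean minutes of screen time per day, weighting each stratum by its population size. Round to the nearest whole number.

287

Σ Nₕ·x̄ₕ = 460×18000 + 415×53000 + 280×5000 + 240×63000 + 195×74000
  = 8280000 + 21995000 + 1400000 + 15120000 + 14430000 = 61225000
Σ Nₕ = 18000 + 53000 + 5000 + 63000 + 74000 = 213000
Overall mean = 61225000 / 213000 = 287.44131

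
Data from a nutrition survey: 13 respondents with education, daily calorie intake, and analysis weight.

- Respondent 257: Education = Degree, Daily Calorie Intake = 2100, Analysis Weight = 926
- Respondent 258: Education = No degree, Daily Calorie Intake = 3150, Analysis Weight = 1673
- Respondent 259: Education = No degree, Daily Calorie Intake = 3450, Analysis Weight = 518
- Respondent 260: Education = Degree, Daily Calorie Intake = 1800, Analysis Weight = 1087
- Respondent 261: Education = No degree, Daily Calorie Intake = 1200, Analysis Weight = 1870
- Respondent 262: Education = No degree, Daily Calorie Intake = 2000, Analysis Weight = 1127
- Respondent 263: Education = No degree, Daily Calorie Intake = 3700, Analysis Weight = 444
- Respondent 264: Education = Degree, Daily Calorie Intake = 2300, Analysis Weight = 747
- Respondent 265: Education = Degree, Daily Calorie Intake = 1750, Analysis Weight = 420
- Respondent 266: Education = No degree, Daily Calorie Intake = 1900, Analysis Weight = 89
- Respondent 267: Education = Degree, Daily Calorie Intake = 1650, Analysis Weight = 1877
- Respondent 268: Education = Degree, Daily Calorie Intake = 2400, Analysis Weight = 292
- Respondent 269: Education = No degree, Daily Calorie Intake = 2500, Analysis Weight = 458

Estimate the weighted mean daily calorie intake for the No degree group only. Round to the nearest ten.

No degree rows: 258, 259, 261, 262, 263, 266, 269
Weighted sum = 3150×1673 + 3450×518 + 1200×1870 + 2000×1127 + 3700×444 + 1900×89 + 2500×458
  = 14511950
Sum of weights = 6179
Weighted mean = 14511950 / 6179 = 2348.592

2350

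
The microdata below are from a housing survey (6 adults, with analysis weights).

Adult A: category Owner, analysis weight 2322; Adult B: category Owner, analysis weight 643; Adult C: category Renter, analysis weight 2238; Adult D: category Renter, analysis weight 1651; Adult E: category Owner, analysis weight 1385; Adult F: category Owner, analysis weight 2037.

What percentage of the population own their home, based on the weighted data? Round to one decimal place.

Sum of weights for 'Owner' = 2322 + 643 + 1385 + 2037 = 6387
Total weight = 2322 + 643 + 2238 + 1651 + 1385 + 2037 = 10276
Weighted proportion = 6387 / 10276 = 0.62154535 → 62.154535%

62.2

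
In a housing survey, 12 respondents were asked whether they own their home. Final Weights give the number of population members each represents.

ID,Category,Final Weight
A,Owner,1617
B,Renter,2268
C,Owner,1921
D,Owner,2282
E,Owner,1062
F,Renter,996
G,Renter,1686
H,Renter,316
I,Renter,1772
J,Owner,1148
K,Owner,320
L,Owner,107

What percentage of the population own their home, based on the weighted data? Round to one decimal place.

54.6

Sum of weights for 'Owner' = 1617 + 1921 + 2282 + 1062 + 1148 + 320 + 107 = 8457
Total weight = 1617 + 2268 + 1921 + 2282 + 1062 + 996 + 1686 + 316 + 1772 + 1148 + 320 + 107 = 15495
Weighted proportion = 8457 / 15495 = 0.54578896 → 54.578896%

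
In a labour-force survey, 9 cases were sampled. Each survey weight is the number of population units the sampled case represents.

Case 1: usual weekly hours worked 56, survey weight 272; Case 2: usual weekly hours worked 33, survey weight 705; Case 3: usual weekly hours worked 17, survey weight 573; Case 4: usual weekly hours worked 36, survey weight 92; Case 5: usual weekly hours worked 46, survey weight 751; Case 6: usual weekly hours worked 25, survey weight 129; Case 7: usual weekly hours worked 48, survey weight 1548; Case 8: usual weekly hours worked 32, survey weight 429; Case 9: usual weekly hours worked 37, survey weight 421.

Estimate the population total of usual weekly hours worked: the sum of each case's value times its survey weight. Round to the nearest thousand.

Weighted total = 56×272 + 33×705 + 17×573 + 36×92 + 46×751 + 25×129 + 48×1548 + 32×429 + 37×421
  = 15232 + 23265 + 9741 + 3312 + 34546 + 3225 + 74304 + 13728 + 15577 = 192930

193000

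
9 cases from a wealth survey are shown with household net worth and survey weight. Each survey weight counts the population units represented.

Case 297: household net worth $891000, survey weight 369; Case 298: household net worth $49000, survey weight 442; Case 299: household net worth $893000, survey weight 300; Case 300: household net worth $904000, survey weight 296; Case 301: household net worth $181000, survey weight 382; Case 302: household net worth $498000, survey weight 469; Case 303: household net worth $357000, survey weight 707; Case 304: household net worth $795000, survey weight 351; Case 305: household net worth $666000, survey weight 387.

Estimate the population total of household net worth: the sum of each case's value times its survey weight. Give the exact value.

Weighted total = 891000×369 + 49000×442 + 893000×300 + 904000×296 + 181000×382 + 498000×469 + 357000×707 + 795000×351 + 666000×387
  = 1977811000

1977811000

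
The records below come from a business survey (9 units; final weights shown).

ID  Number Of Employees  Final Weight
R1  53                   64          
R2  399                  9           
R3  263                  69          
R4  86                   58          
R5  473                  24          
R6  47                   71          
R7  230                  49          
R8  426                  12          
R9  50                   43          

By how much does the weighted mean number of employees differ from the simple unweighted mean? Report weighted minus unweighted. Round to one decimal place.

-66.5

Unweighted sum = 53 + 399 + 263 + 86 + 473 + 47 + 230 + 426 + 50 = 2027
Unweighted mean = 2027 / 9 = 225.22222
Weighted sum = 53×64 + 399×9 + 263×69 + 86×58 + 473×24 + 47×71 + 230×49 + 426×12 + 50×43
  = 3392 + 3591 + 18147 + 4988 + 11352 + 3337 + 11270 + 5112 + 2150 = 63339
Sum of weights = 399
Weighted mean = 63339 / 399 = 158.74436
Difference (weighted minus unweighted) = -66.477861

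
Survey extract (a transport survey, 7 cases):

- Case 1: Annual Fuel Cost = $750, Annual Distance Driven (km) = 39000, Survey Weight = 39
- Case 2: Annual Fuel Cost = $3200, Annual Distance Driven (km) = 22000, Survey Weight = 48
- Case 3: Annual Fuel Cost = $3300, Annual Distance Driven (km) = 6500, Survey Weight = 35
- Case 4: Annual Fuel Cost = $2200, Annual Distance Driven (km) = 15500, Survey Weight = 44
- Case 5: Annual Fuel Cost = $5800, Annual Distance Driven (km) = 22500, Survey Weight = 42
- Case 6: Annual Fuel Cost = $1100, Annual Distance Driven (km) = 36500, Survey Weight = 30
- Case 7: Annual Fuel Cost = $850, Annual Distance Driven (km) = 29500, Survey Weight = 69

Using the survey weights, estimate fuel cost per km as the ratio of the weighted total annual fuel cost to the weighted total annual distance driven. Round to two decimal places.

0.10

Σ wᵢ·y = 750×39 + 3200×48 + 3300×35 + 2200×44 + 5800×42 + 1100×30 + 850×69
  = 29250 + 153600 + 115500 + 96800 + 243600 + 33000 + 58650 = 730400
Σ wᵢ·x = 7562000
Ratio = 730400 / 7562000 = 0.096588204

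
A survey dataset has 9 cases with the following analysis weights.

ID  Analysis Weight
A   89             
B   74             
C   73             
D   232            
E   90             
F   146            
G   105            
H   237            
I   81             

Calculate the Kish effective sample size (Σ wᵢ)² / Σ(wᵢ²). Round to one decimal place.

Σ wᵢ = 89 + 74 + 73 + 232 + 90 + 146 + 105 + 237 + 81 = 1127
Σ wᵢ² = 7921 + 5476 + 5329 + 53824 + 8100 + 21316 + 11025 + 56169 + 6561 = 175721
n_eff = 1127² / 175721 = 1270129 / 175721 = 7.2281002

7.2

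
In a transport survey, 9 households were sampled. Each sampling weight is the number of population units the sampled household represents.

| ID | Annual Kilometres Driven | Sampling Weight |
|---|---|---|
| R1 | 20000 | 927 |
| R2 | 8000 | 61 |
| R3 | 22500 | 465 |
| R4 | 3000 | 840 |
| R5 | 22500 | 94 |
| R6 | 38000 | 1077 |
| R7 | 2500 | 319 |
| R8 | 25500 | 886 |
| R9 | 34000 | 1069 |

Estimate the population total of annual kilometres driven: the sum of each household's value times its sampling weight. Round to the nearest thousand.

Weighted total = 20000×927 + 8000×61 + 22500×465 + 3000×840 + 22500×94 + 38000×1077 + 2500×319 + 25500×886 + 34000×1069
  = 134788000

134788000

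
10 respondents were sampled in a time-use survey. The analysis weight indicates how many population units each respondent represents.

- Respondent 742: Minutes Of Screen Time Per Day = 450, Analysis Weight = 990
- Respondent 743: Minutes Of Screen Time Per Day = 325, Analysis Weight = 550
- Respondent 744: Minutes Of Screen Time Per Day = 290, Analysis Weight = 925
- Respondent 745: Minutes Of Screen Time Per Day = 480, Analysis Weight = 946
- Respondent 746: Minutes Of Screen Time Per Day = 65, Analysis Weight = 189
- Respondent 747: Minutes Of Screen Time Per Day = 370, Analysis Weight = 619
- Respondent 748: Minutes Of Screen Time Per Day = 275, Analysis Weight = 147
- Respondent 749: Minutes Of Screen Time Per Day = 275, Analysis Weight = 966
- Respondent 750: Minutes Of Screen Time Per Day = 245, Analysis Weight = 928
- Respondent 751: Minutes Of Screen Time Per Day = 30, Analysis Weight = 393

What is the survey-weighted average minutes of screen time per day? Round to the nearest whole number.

321

Weighted sum = 450×990 + 325×550 + 290×925 + 480×946 + 65×189 + 370×619 + 275×147 + 275×966 + 245×928 + 30×393
  = 445500 + 178750 + 268250 + 454080 + 12285 + 229030 + 40425 + 265650 + 227360 + 11790 = 2133120
Sum of weights = 6653
Weighted mean = 2133120 / 6653 = 320.62528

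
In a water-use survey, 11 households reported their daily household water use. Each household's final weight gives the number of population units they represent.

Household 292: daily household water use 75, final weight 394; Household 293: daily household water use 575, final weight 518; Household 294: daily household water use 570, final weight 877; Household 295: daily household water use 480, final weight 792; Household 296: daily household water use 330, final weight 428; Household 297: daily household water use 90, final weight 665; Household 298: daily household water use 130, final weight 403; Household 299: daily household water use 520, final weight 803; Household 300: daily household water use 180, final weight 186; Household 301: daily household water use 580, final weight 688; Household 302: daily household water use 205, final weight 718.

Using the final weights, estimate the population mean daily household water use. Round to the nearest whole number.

Weighted sum = 2458200
Sum of weights = 394 + 518 + 877 + 792 + 428 + 665 + 403 + 803 + 186 + 688 + 718 = 6472
Weighted mean = 2458200 / 6472 = 379.82077

380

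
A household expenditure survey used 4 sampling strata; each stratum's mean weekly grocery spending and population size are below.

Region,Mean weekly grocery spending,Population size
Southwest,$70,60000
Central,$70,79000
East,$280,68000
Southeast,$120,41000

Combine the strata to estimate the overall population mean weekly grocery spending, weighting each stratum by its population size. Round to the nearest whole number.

Σ Nₕ·x̄ₕ = 33690000
Σ Nₕ = 60000 + 79000 + 68000 + 41000 = 248000
Overall mean = 33690000 / 248000 = 135.84677

136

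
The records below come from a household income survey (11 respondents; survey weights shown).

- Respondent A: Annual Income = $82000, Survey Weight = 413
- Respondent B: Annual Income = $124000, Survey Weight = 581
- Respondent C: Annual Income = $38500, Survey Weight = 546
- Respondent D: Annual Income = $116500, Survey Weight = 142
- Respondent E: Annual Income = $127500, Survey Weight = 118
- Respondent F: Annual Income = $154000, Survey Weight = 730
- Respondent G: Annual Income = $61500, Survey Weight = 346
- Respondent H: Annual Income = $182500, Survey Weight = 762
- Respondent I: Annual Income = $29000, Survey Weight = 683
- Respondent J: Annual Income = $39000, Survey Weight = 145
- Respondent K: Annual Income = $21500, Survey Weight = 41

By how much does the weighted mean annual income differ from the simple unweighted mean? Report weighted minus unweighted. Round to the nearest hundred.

Unweighted sum = 82000 + 124000 + 38500 + 116500 + 127500 + 154000 + 61500 + 182500 + 29000 + 39000 + 21500 = 976000
Unweighted mean = 976000 / 11 = 88727.273
Weighted sum = 457626500
Sum of weights = 413 + 581 + 546 + 142 + 118 + 730 + 346 + 762 + 683 + 145 + 41 = 4507
Weighted mean = 457626500 / 4507 = 101536.83
Difference (weighted minus unweighted) = 12809.559

12800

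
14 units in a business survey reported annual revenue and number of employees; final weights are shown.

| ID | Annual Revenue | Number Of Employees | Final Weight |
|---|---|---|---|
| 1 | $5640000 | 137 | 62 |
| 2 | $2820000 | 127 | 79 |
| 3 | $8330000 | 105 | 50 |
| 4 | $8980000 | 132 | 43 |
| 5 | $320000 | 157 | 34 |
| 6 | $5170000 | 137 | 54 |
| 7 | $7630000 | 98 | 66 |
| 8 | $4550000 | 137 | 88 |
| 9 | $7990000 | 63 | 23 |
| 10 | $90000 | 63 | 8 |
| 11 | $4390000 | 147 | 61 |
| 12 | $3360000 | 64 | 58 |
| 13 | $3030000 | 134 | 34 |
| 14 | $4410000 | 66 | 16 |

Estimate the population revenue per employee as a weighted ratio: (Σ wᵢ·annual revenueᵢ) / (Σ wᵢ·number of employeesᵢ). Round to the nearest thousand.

Σ wᵢ·y = 3389880000
Σ wᵢ·x = 80957
Ratio = 3389880000 / 80957 = 41872.599

42000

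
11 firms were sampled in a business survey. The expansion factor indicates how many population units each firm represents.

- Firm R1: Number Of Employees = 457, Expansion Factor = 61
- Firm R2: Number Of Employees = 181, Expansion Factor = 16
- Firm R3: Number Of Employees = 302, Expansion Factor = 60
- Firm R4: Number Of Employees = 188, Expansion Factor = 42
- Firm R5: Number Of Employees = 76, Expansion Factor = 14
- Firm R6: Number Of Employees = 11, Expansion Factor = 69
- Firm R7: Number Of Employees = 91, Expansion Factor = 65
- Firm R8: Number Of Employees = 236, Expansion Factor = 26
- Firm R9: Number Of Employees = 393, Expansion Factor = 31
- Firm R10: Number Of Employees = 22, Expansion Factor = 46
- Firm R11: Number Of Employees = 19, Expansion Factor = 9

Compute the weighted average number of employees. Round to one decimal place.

Weighted sum = 457×61 + 181×16 + 302×60 + 188×42 + 76×14 + 11×69 + 91×65 + 236×26 + 393×31 + 22×46 + 19×9
  = 27877 + 2896 + 18120 + 7896 + 1064 + 759 + 5915 + 6136 + 12183 + 1012 + 171 = 84029
Sum of weights = 61 + 16 + 60 + 42 + 14 + 69 + 65 + 26 + 31 + 46 + 9 = 439
Weighted mean = 84029 / 439 = 191.41002

191.4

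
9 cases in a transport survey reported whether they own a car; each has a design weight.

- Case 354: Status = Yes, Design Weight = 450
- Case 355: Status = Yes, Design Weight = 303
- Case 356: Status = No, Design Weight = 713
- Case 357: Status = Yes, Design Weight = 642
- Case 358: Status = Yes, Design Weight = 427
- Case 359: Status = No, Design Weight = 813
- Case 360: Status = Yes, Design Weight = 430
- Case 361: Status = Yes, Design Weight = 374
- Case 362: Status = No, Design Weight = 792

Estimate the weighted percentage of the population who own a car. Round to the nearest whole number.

53

Sum of weights for 'Yes' = 450 + 303 + 642 + 427 + 430 + 374 = 2626
Total weight = 450 + 303 + 713 + 642 + 427 + 813 + 430 + 374 + 792 = 4944
Weighted proportion = 2626 / 4944 = 0.53114887 → 53.114887%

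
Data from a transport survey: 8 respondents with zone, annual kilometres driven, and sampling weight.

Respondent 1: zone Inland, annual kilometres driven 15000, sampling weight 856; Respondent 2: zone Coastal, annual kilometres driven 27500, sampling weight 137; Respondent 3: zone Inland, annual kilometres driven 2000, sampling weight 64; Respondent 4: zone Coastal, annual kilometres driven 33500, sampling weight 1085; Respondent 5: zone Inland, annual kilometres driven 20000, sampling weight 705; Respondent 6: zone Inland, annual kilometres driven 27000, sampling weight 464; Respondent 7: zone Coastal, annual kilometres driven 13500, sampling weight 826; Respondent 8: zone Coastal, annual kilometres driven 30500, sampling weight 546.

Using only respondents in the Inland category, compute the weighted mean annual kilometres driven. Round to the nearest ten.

18950

Inland rows: 1, 3, 5, 6
Weighted sum = 15000×856 + 2000×64 + 20000×705 + 27000×464
  = 12840000 + 128000 + 14100000 + 12528000 = 39596000
Sum of weights = 856 + 64 + 705 + 464 = 2089
Weighted mean = 39596000 / 2089 = 18954.524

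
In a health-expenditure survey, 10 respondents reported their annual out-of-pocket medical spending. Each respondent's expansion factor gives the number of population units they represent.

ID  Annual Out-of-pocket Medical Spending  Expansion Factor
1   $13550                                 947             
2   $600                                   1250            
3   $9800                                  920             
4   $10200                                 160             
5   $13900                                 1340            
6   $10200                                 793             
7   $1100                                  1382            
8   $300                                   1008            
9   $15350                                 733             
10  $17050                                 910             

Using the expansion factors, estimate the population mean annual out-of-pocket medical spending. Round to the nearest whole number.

8423

Weighted sum = 13550×947 + 600×1250 + 9800×920 + 10200×160 + 13900×1340 + 10200×793 + 1100×1382 + 300×1008 + 15350×733 + 17050×910
  = 12831850 + 750000 + 9016000 + 1632000 + 18626000 + 8088600 + 1520200 + 302400 + 11251550 + 15515500 = 79534100
Sum of weights = 9443
Weighted mean = 79534100 / 9443 = 8422.5458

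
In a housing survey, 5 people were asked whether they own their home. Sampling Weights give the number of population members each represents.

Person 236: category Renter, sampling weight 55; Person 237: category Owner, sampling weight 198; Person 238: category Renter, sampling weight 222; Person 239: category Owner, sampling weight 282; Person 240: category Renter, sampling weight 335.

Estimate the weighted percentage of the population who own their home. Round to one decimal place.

44.0

Sum of weights for 'Owner' = 198 + 282 = 480
Total weight = 55 + 198 + 222 + 282 + 335 = 1092
Weighted proportion = 480 / 1092 = 0.43956044 → 43.956044%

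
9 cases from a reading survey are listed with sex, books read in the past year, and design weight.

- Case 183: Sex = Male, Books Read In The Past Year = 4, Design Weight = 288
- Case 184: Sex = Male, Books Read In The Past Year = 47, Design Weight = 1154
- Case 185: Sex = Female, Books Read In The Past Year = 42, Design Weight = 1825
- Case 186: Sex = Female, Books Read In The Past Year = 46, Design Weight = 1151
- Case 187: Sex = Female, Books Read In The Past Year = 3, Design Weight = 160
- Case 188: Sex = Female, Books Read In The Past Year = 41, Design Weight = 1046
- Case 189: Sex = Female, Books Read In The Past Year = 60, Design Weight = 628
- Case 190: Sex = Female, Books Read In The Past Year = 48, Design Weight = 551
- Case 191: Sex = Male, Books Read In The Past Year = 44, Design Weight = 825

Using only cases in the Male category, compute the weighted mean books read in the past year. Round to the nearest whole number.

Male rows: 183, 184, 191
Weighted sum = 91690
Sum of weights = 288 + 1154 + 825 = 2267
Weighted mean = 91690 / 2267 = 40.445523

40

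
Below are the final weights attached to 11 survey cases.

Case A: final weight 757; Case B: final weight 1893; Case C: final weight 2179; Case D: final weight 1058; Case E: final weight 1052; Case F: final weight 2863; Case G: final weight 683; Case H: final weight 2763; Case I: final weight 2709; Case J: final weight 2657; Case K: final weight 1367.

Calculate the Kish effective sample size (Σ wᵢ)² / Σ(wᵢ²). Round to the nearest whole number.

9

Σ wᵢ = 757 + 1893 + 2179 + 1058 + 1052 + 2863 + 683 + 2763 + 2709 + 2657 + 1367 = 19981
Σ wᵢ² = 43695053
n_eff = 19981² / 43695053 = 399240361 / 43695053 = 9.1369694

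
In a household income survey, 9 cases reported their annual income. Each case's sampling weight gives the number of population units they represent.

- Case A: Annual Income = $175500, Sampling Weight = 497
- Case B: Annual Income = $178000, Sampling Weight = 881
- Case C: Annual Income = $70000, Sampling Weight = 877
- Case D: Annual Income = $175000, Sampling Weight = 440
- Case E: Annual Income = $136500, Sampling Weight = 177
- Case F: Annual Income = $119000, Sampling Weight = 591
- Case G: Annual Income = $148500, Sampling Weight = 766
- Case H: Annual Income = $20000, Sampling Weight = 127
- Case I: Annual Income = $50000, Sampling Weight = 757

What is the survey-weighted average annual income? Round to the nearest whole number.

Weighted sum = 175500×497 + 178000×881 + 70000×877 + 175000×440 + 136500×177 + 119000×591 + 148500×766 + 20000×127 + 50000×757
  = 631062000
Sum of weights = 497 + 881 + 877 + 440 + 177 + 591 + 766 + 127 + 757 = 5113
Weighted mean = 631062000 / 5113 = 123423.04

123423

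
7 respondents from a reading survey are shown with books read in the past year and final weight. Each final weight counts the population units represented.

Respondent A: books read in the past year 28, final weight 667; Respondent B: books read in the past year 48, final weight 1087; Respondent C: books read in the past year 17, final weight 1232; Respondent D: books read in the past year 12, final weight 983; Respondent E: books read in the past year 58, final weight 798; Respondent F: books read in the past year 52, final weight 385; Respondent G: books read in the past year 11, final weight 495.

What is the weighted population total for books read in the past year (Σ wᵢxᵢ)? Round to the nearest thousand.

Weighted total = 28×667 + 48×1087 + 17×1232 + 12×983 + 58×798 + 52×385 + 11×495
  = 175341

175000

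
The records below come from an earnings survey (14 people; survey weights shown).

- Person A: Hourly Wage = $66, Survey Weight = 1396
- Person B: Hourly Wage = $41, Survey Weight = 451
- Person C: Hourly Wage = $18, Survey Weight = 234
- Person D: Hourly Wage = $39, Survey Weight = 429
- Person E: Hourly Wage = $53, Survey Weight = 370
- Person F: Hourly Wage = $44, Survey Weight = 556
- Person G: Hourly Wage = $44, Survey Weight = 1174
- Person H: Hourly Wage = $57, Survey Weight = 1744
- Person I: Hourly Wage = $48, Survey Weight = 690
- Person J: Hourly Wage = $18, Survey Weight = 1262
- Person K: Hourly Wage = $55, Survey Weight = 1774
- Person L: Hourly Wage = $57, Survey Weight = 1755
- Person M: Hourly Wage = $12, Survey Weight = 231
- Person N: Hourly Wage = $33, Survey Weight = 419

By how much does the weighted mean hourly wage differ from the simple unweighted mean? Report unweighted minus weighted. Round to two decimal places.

Unweighted sum = 585
Unweighted mean = 585 / 14 = 41.785714
Weighted sum = 596748
Sum of weights = 12485
Weighted mean = 596748 / 12485 = 47.797197
Difference (unweighted minus weighted) = -6.0114824

-6.01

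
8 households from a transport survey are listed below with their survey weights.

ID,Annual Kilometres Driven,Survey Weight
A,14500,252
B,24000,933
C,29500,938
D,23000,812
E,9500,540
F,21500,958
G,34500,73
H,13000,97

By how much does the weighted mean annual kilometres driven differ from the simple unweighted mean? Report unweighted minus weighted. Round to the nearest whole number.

-950

Unweighted sum = 14500 + 24000 + 29500 + 23000 + 9500 + 21500 + 34500 + 13000 = 169500
Unweighted mean = 169500 / 8 = 21187.5
Weighted sum = 14500×252 + 24000×933 + 29500×938 + 23000×812 + 9500×540 + 21500×958 + 34500×73 + 13000×97
  = 101899500
Sum of weights = 252 + 933 + 938 + 812 + 540 + 958 + 73 + 97 = 4603
Weighted mean = 101899500 / 4603 = 22137.628
Difference (unweighted minus weighted) = -950.12763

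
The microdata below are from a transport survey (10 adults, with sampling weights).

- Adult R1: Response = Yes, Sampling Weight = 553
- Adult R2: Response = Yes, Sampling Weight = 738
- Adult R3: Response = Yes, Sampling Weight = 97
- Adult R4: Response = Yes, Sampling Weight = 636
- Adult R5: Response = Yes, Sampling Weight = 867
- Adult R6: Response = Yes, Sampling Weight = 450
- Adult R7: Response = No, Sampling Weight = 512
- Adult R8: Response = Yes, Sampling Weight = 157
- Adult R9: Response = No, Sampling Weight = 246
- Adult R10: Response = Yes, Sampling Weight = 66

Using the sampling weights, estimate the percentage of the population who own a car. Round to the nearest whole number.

Sum of weights for 'Yes' = 553 + 738 + 97 + 636 + 867 + 450 + 157 + 66 = 3564
Total weight = 553 + 738 + 97 + 636 + 867 + 450 + 512 + 157 + 246 + 66 = 4322
Weighted proportion = 3564 / 4322 = 0.82461823 → 82.461823%

82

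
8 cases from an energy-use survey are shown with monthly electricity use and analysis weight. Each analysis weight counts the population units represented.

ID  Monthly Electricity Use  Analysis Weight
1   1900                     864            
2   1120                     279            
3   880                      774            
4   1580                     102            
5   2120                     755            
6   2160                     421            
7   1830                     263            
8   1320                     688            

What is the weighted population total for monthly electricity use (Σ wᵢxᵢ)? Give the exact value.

6695770

Weighted total = 6695770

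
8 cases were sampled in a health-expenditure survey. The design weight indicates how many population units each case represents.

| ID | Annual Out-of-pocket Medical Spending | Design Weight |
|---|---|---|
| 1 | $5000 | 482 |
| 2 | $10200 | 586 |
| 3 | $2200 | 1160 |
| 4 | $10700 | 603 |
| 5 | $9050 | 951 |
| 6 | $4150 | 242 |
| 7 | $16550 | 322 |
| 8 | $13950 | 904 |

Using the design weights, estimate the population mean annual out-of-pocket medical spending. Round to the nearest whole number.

Weighted sum = 5000×482 + 10200×586 + 2200×1160 + 10700×603 + 9050×951 + 4150×242 + 16550×322 + 13950×904
  = 2410000 + 5977200 + 2552000 + 6452100 + 8606550 + 1004300 + 5329100 + 12610800 = 44942050
Sum of weights = 482 + 586 + 1160 + 603 + 951 + 242 + 322 + 904 = 5250
Weighted mean = 44942050 / 5250 = 8560.3905

8560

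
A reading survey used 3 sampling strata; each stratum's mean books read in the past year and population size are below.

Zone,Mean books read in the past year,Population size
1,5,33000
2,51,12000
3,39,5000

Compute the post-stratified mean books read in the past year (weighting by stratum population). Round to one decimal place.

Σ Nₕ·x̄ₕ = 972000
Σ Nₕ = 33000 + 12000 + 5000 = 50000
Overall mean = 972000 / 50000 = 19.44

19.4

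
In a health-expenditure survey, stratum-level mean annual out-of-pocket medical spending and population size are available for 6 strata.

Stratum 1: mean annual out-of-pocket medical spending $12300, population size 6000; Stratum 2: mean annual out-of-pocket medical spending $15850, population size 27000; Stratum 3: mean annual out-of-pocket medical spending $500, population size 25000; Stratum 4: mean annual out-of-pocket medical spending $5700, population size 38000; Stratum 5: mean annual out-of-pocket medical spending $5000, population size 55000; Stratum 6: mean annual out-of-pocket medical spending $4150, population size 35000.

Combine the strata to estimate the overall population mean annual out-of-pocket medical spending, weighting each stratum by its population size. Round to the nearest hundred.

6200

Σ Nₕ·x̄ₕ = 12300×6000 + 15850×27000 + 500×25000 + 5700×38000 + 5000×55000 + 4150×35000
  = 73800000 + 427950000 + 12500000 + 216600000 + 275000000 + 145250000 = 1151100000
Σ Nₕ = 6000 + 27000 + 25000 + 38000 + 55000 + 35000 = 186000
Overall mean = 1151100000 / 186000 = 6188.7097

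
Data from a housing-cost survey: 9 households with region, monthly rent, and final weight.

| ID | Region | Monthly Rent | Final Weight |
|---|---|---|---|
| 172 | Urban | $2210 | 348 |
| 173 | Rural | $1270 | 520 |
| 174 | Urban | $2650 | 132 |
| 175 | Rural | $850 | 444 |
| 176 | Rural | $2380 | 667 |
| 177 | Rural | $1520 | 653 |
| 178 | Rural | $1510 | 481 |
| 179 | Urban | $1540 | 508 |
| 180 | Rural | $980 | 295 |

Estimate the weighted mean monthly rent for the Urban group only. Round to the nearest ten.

Urban rows: 172, 174, 179
Weighted sum = 2210×348 + 2650×132 + 1540×508
  = 1901200
Sum of weights = 348 + 132 + 508 = 988
Weighted mean = 1901200 / 988 = 1924.2915

1920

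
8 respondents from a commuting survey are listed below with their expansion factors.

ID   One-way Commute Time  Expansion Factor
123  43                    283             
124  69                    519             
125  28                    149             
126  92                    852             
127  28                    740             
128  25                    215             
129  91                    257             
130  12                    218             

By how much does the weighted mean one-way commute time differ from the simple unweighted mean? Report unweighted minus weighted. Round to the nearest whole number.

Unweighted sum = 43 + 69 + 28 + 92 + 28 + 25 + 91 + 12 = 388
Unweighted mean = 388 / 8 = 48.5
Weighted sum = 43×283 + 69×519 + 28×149 + 92×852 + 28×740 + 25×215 + 91×257 + 12×218
  = 182634
Sum of weights = 283 + 519 + 149 + 852 + 740 + 215 + 257 + 218 = 3233
Weighted mean = 182634 / 3233 = 56.490566
Difference (unweighted minus weighted) = -7.990566

-8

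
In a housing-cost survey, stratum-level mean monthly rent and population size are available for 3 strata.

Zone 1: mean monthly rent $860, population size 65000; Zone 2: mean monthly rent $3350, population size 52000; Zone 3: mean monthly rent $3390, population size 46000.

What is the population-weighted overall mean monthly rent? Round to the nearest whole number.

2368

Σ Nₕ·x̄ₕ = 860×65000 + 3350×52000 + 3390×46000
  = 386040000
Σ Nₕ = 163000
Overall mean = 386040000 / 163000 = 2368.3436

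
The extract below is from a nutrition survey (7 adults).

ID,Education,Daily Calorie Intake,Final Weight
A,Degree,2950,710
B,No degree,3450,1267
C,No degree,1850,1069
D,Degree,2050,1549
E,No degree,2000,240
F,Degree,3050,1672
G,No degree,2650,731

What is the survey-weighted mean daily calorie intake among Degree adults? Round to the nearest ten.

2640

Degree rows: A, D, F
Weighted sum = 2950×710 + 2050×1549 + 3050×1672
  = 2094500 + 3175450 + 5099600 = 10369550
Sum of weights = 710 + 1549 + 1672 = 3931
Weighted mean = 10369550 / 3931 = 2637.8911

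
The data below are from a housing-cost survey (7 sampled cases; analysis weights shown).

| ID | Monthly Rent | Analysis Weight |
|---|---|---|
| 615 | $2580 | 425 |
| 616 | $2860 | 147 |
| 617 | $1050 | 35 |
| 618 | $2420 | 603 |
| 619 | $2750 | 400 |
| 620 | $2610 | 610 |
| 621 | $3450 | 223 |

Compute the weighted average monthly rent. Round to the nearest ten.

Weighted sum = 2580×425 + 2860×147 + 1050×35 + 2420×603 + 2750×400 + 2610×610 + 3450×223
  = 1096500 + 420420 + 36750 + 1459260 + 1100000 + 1592100 + 769350 = 6474380
Sum of weights = 425 + 147 + 35 + 603 + 400 + 610 + 223 = 2443
Weighted mean = 6474380 / 2443 = 2650.176

2650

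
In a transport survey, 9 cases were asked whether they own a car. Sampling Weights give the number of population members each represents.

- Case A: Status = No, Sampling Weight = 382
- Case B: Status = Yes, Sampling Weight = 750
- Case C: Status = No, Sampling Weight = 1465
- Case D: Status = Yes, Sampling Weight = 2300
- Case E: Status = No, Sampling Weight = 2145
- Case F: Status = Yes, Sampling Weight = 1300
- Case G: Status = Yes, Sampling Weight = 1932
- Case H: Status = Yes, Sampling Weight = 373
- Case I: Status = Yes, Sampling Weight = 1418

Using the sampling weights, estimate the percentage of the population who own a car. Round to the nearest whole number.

Sum of weights for 'Yes' = 750 + 2300 + 1300 + 1932 + 373 + 1418 = 8073
Total weight = 382 + 750 + 1465 + 2300 + 2145 + 1300 + 1932 + 373 + 1418 = 12065
Weighted proportion = 8073 / 12065 = 0.66912557 → 66.912557%

67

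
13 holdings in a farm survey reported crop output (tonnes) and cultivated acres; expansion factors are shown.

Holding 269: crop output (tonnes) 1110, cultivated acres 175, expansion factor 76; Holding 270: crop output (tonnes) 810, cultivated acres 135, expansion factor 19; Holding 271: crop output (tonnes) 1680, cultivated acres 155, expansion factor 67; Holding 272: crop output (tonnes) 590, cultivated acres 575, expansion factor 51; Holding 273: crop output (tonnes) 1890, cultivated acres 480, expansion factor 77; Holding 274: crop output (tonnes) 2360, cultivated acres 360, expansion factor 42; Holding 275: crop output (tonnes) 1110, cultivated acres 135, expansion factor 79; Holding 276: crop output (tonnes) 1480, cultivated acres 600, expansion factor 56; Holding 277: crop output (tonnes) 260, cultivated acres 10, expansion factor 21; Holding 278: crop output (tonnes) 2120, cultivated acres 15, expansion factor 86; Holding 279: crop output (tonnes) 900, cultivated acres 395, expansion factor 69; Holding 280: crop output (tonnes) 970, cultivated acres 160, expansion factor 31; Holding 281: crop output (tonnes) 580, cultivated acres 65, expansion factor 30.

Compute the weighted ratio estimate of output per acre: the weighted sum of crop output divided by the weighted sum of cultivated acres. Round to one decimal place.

5.1

Σ wᵢ·y = 954970
Σ wᵢ·x = 187585
Ratio = 954970 / 187585 = 5.0908655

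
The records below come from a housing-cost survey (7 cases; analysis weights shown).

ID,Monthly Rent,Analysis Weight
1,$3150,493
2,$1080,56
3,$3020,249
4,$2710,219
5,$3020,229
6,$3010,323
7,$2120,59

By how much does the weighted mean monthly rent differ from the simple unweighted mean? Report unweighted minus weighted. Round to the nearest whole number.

Unweighted sum = 3150 + 1080 + 3020 + 2710 + 3020 + 3010 + 2120 = 18110
Unweighted mean = 18110 / 7 = 2587.1429
Weighted sum = 3150×493 + 1080×56 + 3020×249 + 2710×219 + 3020×229 + 3010×323 + 2120×59
  = 1552950 + 60480 + 751980 + 593490 + 691580 + 972230 + 125080 = 4747790
Sum of weights = 493 + 56 + 249 + 219 + 229 + 323 + 59 = 1628
Weighted mean = 4747790 / 1628 = 2916.3329
Difference (unweighted minus weighted) = -329.19007

-329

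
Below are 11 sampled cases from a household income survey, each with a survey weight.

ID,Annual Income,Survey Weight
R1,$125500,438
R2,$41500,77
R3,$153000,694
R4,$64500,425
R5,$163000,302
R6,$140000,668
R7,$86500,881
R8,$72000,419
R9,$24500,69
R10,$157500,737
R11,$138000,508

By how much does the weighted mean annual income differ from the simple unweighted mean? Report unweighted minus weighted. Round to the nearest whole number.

-14497

Unweighted sum = 125500 + 41500 + 153000 + 64500 + 163000 + 140000 + 86500 + 72000 + 24500 + 157500 + 138000 = 1166000
Unweighted mean = 1166000 / 11 = 106000
Weighted sum = 125500×438 + 41500×77 + 153000×694 + 64500×425 + 163000×302 + 140000×668 + 86500×881 + 72000×419 + 24500×69 + 157500×737 + 138000×508
  = 628751500
Sum of weights = 438 + 77 + 694 + 425 + 302 + 668 + 881 + 419 + 69 + 737 + 508 = 5218
Weighted mean = 628751500 / 5218 = 120496.65
Difference (unweighted minus weighted) = -14496.646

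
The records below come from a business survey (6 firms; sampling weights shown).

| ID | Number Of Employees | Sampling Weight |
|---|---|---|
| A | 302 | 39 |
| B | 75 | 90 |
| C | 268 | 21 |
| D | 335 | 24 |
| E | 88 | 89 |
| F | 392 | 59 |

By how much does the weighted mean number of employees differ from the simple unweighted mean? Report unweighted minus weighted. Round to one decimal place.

47.2

Unweighted sum = 302 + 75 + 268 + 335 + 88 + 392 = 1460
Unweighted mean = 1460 / 6 = 243.33333
Weighted sum = 302×39 + 75×90 + 268×21 + 335×24 + 88×89 + 392×59
  = 63156
Sum of weights = 39 + 90 + 21 + 24 + 89 + 59 = 322
Weighted mean = 63156 / 322 = 196.13665
Difference (unweighted minus weighted) = 47.196687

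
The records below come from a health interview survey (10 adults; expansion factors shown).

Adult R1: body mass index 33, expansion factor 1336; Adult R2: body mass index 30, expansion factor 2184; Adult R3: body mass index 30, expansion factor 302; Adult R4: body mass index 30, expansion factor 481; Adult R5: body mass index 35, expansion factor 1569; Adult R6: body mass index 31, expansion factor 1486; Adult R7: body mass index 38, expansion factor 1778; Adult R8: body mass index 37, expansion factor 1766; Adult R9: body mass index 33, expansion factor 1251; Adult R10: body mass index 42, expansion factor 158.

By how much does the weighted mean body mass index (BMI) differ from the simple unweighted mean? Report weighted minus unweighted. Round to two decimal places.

-0.20

Unweighted sum = 33 + 30 + 30 + 30 + 35 + 31 + 38 + 37 + 33 + 42 = 339
Unweighted mean = 339 / 10 = 33.9
Weighted sum = 33×1336 + 30×2184 + 30×302 + 30×481 + 35×1569 + 31×1486 + 38×1778 + 37×1766 + 33×1251 + 42×158
  = 44088 + 65520 + 9060 + 14430 + 54915 + 46066 + 67564 + 65342 + 41283 + 6636 = 414904
Sum of weights = 1336 + 2184 + 302 + 481 + 1569 + 1486 + 1778 + 1766 + 1251 + 158 = 12311
Weighted mean = 414904 / 12311 = 33.701893
Difference (weighted minus unweighted) = -0.19810738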